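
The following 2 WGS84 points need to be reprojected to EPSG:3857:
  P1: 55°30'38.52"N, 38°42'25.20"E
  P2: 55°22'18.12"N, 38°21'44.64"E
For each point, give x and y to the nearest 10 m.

P1: x 4308840 m, y 7461620 m; P2: x 4270480 m, y 7434340 m

Web Mercator: x = R·λ, y = R·ln tan(π/4+φ/2), R = 6378137 m.
P1 (55.5107°, 38.7070°) → (4308843.530, 7461620.168) m.
P2 (55.3717°, 38.3624°) → (4270482.834, 7434342.278) m.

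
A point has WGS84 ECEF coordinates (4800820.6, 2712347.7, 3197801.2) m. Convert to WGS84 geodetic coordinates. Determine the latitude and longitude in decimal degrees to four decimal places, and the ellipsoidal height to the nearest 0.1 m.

λ = atan2(Y, X) = 29.46539940°; p = √(X²+Y²) = 5514046.5 m.
Bowring's method on WGS84 (a = 6378137 m, b = 6356752.314 m) gives φ = 30.27829998°, h = 1482.308 m.

lat 30.2783°, lon 29.4654°, h 1482.3 m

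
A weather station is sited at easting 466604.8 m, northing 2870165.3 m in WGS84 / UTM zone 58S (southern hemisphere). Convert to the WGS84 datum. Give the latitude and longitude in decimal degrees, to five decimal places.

lat -64.29290°, lon 164.31000°

Zone 58S: λ₀ = 165°, k₀ = 0.9996, false easting 500000 m, false northing 10000000 m.
Meridian distance M = (N − FN)/k₀ = -7132687.8 m.
Inverse transverse Mercator on WGS84 gives φ = -64.29290033°, λ = 164.30999932°.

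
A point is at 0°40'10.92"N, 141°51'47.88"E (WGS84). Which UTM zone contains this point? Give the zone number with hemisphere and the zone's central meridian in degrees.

UTM zone = ⌊(λ + 180)/6⌋ + 1; 141.8633° ∈ [138°, 144°) → zone 54.
Hemisphere: N (φ ≥ 0).
Central meridian λ₀ = 6×54 − 183 = 141°.

Zone 54N, central meridian 141°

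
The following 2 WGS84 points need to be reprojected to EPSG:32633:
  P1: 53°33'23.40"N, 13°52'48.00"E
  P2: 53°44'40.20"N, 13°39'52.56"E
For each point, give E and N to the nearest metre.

UTM zone 33N: λ₀ = 15°, k₀ = 0.9996.
P1 (53.5565°, 13.8800°) → (425807.782, 5934762.842) m.
P2 (53.7445°, 13.6646°) → (411932.395, 5955922.879) m.

P1: E 425808 m, N 5934763 m; P2: E 411932 m, N 5955923 m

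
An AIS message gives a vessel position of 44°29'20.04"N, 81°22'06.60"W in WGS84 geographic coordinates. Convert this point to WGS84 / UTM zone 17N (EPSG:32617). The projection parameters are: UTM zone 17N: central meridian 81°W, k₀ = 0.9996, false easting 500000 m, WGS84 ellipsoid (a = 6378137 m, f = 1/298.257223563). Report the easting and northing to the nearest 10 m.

E 470700 m, N 4926240 m

Zone 17 central meridian λ₀ = 6×17 − 183 = -81°; Δλ = -0.3685°.
Transverse Mercator on WGS84 with k₀ = 0.9996 gives E = 470699.518 m, N = 4926242.249 m.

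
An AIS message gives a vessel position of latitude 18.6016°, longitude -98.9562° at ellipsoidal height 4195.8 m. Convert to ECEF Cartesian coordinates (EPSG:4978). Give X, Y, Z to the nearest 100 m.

X -942000 m, Y -5977200 m, Z 2022900 m

WGS84: a = 6378137 m, e² = 0.006694380; N(φ) = a/√(1−e²sin²φ) = 6380310.396 m.
X = (N+h)·cosφ·cosλ = -942012.238 m; Y = (N+h)·cosφ·sinλ = -5977200.727 m; Z = (N(1−e²)+h)·sinφ = 2022942.071 m.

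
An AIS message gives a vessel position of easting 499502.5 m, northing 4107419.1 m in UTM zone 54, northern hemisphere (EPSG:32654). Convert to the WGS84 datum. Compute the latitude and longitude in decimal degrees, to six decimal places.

lat 37.113100°, lon 140.994400°

Zone 54N: λ₀ = 141°, k₀ = 0.9996, false easting 500000 m.
Meridian distance M = (N − FN)/k₀ = 4109062.7 m.
Inverse transverse Mercator on WGS84 gives φ = 37.11310040°, λ = 140.99440030°.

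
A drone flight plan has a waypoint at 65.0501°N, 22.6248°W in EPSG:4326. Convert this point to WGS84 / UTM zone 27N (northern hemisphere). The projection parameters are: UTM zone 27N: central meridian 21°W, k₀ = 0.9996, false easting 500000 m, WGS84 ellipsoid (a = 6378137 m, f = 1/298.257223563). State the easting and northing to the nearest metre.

E 423530 m, N 7215021 m

Zone 27 central meridian λ₀ = 6×27 − 183 = -21°; Δλ = -1.6248°.
Transverse Mercator on WGS84 with k₀ = 0.9996 gives E = 423529.992 m, N = 7215021.320 m.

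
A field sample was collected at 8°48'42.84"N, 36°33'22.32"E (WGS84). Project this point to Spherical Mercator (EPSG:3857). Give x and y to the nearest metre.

x 4069418 m, y 984826 m

Web Mercator is spherical with R = a = 6378137 m.
x = R·λ = 6378137 × 0.638026052 = 4069417.569 m.
y = R·ln tan(π/4 + φ/2) = 6378137 × 0.154406581 = 984826.329 m.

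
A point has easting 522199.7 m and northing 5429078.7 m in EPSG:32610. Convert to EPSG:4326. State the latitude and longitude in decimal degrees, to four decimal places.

Zone 10N: λ₀ = -123°, k₀ = 0.9996, false easting 500000 m.
Meridian distance M = (N − FN)/k₀ = 5431251.2 m.
Inverse transverse Mercator on WGS84 gives φ = 49.01419974°, λ = -122.69640059°.

lat 49.0142°, lon -122.6964°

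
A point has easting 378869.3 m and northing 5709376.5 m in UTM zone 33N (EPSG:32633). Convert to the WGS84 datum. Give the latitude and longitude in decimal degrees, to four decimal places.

Zone 33N: λ₀ = 15°, k₀ = 0.9996, false easting 500000 m.
Meridian distance M = (N − FN)/k₀ = 5711661.2 m.
Inverse transverse Mercator on WGS84 gives φ = 51.52249973°, λ = 13.25400063°.

lat 51.5225°, lon 13.2540°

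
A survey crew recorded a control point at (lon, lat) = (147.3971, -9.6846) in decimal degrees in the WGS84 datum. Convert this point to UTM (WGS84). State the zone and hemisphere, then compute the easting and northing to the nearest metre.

Zone 55S: E 543562 m, N 8929434 m

Longitude 147.3971° lies in the 6° band [144°, 150°), giving zone 55; latitude is south of the equator, so 55S.
Zone 55 central meridian λ₀ = 6×55 − 183 = 147°; Δλ = +0.3971°.
Transverse Mercator on WGS84 with k₀ = 0.9996 gives E = 543562.020 m, N = 8929433.522 m.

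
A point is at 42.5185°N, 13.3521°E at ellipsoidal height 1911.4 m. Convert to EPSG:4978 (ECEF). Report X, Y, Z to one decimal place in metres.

X 4582370.7 m, Y 1087627.2 m, Z 4289521.4 m

WGS84: a = 6378137 m, e² = 0.006694380; N(φ) = a/√(1−e²sin²φ) = 6387910.367 m.
X = (N+h)·cosφ·cosλ = 4582370.723 m; Y = (N+h)·cosφ·sinλ = 1087627.153 m; Z = (N(1−e²)+h)·sinφ = 4289521.418 m.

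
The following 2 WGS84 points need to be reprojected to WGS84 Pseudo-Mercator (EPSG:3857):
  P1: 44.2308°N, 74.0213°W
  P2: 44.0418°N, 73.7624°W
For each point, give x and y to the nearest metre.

Web Mercator: x = R·λ, y = R·ln tan(π/4+φ/2), R = 6378137 m.
P1 (44.2308°, -74.0213°) → (-8240013.424, 5501228.762) m.
P2 (44.0418°, -73.7624°) → (-8211192.808, 5471913.110) m.

P1: x -8240013 m, y 5501229 m; P2: x -8211193 m, y 5471913 m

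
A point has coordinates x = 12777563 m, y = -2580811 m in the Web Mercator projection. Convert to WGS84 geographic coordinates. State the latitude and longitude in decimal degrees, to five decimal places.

lat -22.57590°, lon 114.78280°

R = 6378137 m. λ = x/R = 114.78280137°.
φ = 2·arctan(exp(y/R)) − 90° = 2·arctan(0.66722) − 90° = -22.57590122°.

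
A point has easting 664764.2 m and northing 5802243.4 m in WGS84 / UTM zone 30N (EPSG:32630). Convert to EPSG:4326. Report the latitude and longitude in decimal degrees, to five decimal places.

Zone 30N: λ₀ = -3°, k₀ = 0.9996, false easting 500000 m.
Meridian distance M = (N − FN)/k₀ = 5804565.2 m.
Inverse transverse Mercator on WGS84 gives φ = 52.34570033°, λ = -0.58110040°.

lat 52.34570°, lon -0.58110°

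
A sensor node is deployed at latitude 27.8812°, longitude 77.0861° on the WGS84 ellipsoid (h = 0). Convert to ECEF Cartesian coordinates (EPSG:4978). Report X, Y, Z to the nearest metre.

X 1260886 m, Y 5499188 m, Z 2964875 m

WGS84: a = 6378137 m, e² = 0.006694380; N(φ) = a/√(1−e²sin²φ) = 6382810.845 m.
X = (N+h)·cosφ·cosλ = 1260886.417 m; Y = (N+h)·cosφ·sinλ = 5499188.289 m; Z = (N(1−e²)+h)·sinφ = 2964874.664 m.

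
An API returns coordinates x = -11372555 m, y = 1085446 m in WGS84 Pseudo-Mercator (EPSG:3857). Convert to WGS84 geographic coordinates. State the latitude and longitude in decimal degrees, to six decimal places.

R = 6378137 m. λ = x/R = -102.16139976°.
φ = 2·arctan(exp(y/R)) − 90° = 2·arctan(1.18552) − 90° = 9.70399848°.

lat 9.703998°, lon -102.161400°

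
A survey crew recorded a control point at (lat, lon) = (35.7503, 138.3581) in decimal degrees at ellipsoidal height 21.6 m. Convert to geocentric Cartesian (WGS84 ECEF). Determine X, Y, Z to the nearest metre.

X -3872761 m, Y 3443466 m, Z 3705754 m

WGS84: a = 6378137 m, e² = 0.006694380; N(φ) = a/√(1−e²sin²φ) = 6385436.995 m.
X = (N+h)·cosφ·cosλ = -3872761.396 m; Y = (N+h)·cosφ·sinλ = 3443466.335 m; Z = (N(1−e²)+h)·sinφ = 3705754.349 m.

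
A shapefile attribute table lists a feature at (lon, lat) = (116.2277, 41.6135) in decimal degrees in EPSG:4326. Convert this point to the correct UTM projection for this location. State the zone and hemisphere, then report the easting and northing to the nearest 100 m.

Longitude 116.2277° lies in the 6° band [114°, 120°), giving zone 50; latitude is north of the equator, so 50N.
Zone 50 central meridian λ₀ = 6×50 − 183 = 117°; Δλ = -0.7723°.
Transverse Mercator on WGS84 with k₀ = 0.9996 gives E = 435654.140 m, N = 4607153.029 m.

Zone 50N: E 435700 m, N 4607200 m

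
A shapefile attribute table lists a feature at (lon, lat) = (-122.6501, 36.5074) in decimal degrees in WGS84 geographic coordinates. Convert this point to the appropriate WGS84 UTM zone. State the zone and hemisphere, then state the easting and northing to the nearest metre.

Zone 10N: E 531332 m, N 4040286 m

Longitude -122.6501° lies in the 6° band [-126°, -120°), giving zone 10; latitude is north of the equator, so 10N.
Zone 10 central meridian λ₀ = 6×10 − 183 = -123°; Δλ = +0.3499°.
Transverse Mercator on WGS84 with k₀ = 0.9996 gives E = 531332.462 m, N = 4040285.838 m.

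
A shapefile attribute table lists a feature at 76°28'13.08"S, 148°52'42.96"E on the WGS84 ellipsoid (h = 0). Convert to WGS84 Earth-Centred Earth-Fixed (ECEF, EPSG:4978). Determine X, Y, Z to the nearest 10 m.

WGS84: a = 6378137 m, e² = 0.006694380; N(φ) = a/√(1−e²sin²φ) = 6398413.649 m.
X = (N+h)·cosφ·cosλ = -1281461.480 m; Y = (N+h)·cosφ·sinλ = 773679.931 m; Z = (N(1−e²)+h)·sinφ = -6179205.134 m.

X -1281460 m, Y 773680 m, Z -6179210 m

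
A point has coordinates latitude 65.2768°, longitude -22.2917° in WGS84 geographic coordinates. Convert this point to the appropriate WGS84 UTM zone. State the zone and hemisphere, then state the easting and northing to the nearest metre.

Longitude -22.2917° lies in the 6° band [-24°, -18°), giving zone 27; latitude is north of the equator, so 27N.
Zone 27 central meridian λ₀ = 6×27 − 183 = -21°; Δλ = -1.2917°.
Transverse Mercator on WGS84 with k₀ = 0.9996 gives E = 439722.088 m, N = 7239921.187 m.

Zone 27N: E 439722 m, N 7239921 m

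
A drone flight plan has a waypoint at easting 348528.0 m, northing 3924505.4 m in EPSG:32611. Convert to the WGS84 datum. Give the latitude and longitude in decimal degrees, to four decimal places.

Zone 11N: λ₀ = -117°, k₀ = 0.9996, false easting 500000 m.
Meridian distance M = (N − FN)/k₀ = 3926075.8 m.
Inverse transverse Mercator on WGS84 gives φ = 35.45250007°, λ = -118.66910014°.

lat 35.4525°, lon -118.6691°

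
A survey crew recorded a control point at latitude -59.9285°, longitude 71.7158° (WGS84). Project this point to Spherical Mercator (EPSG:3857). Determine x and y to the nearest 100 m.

Web Mercator is spherical with R = a = 6378137 m.
x = R·λ = 6378137 × 1.251676836 = 7983366.338 m.
y = R·ln tan(π/4 + φ/2) = 6378137 × -1.314464769 = -8383836.377 m.

x 7983400 m, y -8383800 m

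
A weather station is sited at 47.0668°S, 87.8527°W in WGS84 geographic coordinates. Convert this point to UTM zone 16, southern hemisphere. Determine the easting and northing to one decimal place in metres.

Zone 16 central meridian λ₀ = 6×16 − 183 = -87°; Δλ = -0.8527°.
Transverse Mercator on WGS84 with k₀ = 0.9996 gives E = 435254.002 m, N = 4787059.851 m.

E 435254.0 m, N 4787059.9 m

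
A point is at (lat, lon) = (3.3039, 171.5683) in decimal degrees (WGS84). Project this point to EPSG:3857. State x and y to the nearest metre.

x 19098896 m, y 367992 m

Web Mercator is spherical with R = a = 6378137 m.
x = R·λ = 6378137 × 2.994431727 = 19098895.792 m.
y = R·ln tan(π/4 + φ/2) = 6378137 × 0.057695916 = 367992.459 m.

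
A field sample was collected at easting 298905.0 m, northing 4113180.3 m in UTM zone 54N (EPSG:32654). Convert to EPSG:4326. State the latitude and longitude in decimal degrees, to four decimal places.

Zone 54N: λ₀ = 141°, k₀ = 0.9996, false easting 500000 m.
Meridian distance M = (N − FN)/k₀ = 4114826.2 m.
Inverse transverse Mercator on WGS84 gives φ = 37.14340000°, λ = 138.73579956°.

lat 37.1434°, lon 138.7358°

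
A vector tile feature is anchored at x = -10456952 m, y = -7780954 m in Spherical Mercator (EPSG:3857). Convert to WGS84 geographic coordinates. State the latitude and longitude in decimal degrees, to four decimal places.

lat -57.1018°, lon -93.9364°

R = 6378137 m. λ = x/R = -93.93639807°.
φ = 2·arctan(exp(y/R)) − 90° = 2·arctan(0.29525) − 90° = -57.10179885°.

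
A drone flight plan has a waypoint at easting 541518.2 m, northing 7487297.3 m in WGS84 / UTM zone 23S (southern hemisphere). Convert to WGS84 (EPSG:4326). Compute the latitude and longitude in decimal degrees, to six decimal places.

Zone 23S: λ₀ = -45°, k₀ = 0.9996, false easting 500000 m, false northing 10000000 m.
Meridian distance M = (N − FN)/k₀ = -2513708.2 m.
Inverse transverse Mercator on WGS84 gives φ = -22.72109968°, λ = -44.59569960°.

lat -22.721100°, lon -44.595700°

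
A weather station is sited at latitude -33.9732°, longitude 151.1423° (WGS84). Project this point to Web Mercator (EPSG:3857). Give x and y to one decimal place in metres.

x 16825083.9 m, y -4025204.0 m

Web Mercator is spherical with R = a = 6378137 m.
x = R·λ = 6378137 × 2.637930774 = 16825083.873 m.
y = R·ln tan(π/4 + φ/2) = 6378137 × -0.631094003 = -4025204.008 m.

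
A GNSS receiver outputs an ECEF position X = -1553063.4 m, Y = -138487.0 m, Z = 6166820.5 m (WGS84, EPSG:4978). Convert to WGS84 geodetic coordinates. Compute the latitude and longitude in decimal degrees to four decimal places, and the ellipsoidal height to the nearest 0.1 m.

λ = atan2(Y, X) = -174.90440000°; p = √(X²+Y²) = 1559225.6 m.
Bowring's method on WGS84 (a = 6378137 m, b = 6356752.314 m) gives φ = 75.90180042°, h = 2853.934 m.

lat 75.9018°, lon -174.9044°, h 2853.9 m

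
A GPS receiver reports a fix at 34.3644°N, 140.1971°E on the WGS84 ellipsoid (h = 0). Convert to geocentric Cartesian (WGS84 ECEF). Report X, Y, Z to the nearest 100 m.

WGS84: a = 6378137 m, e² = 0.006694380; N(φ) = a/√(1−e²sin²φ) = 6384949.822 m.
X = (N+h)·cosφ·cosλ = -4049104.891 m; Y = (N+h)·cosφ·sinλ = 3373934.234 m; Z = (N(1−e²)+h)·sinφ = 3579885.251 m.

X -4049100 m, Y 3373900 m, Z 3579900 m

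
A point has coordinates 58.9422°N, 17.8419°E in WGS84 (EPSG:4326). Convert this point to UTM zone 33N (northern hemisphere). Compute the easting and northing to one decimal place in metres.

Zone 33 central meridian λ₀ = 6×33 − 183 = 15°; Δλ = +2.8419°.
Transverse Mercator on WGS84 with k₀ = 0.9996 gives E = 663515.916 m, N = 6537090.985 m.

E 663515.9 m, N 6537091.0 m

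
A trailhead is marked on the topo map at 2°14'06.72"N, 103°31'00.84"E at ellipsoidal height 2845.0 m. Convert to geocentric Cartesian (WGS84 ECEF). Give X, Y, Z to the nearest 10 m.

WGS84: a = 6378137 m, e² = 0.006694380; N(φ) = a/√(1−e²sin²φ) = 6378169.475 m.
X = (N+h)·cosφ·cosλ = -1490313.548 m; Y = (N+h)·cosφ·sinλ = 6199546.335 m; Z = (N(1−e²)+h)·sinφ = 247205.153 m.

X -1490310 m, Y 6199550 m, Z 247210 m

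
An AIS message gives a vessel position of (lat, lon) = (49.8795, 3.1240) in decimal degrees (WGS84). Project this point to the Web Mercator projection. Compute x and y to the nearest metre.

x 347762 m, y 6425433 m

Web Mercator is spherical with R = a = 6378137 m.
x = R·λ = 6378137 × 0.054524086 = 347762.089 m.
y = R·ln tan(π/4 + φ/2) = 6378137 × 1.007415403 = 6425433.457 m.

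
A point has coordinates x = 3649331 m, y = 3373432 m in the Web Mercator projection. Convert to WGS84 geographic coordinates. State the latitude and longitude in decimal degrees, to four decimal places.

R = 6378137 m. λ = x/R = 32.78249814°.
φ = 2·arctan(exp(y/R)) − 90° = 2·arctan(1.69707) − 90° = 28.98260321°.

lat 28.9826°, lon 32.7825°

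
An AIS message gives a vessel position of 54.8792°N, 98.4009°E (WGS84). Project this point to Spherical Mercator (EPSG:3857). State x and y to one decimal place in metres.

x 10953938.1 m, y 7338456.5 m

Web Mercator is spherical with R = a = 6378137 m.
x = R·λ = 6378137 × 1.717419692 = 10953938.082 m.
y = R·ln tan(π/4 + φ/2) = 6378137 × 1.150564264 = 7338456.505 m.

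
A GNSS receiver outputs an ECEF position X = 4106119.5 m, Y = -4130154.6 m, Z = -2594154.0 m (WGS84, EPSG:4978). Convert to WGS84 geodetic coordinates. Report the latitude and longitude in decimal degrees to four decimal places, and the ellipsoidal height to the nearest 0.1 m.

lat -24.1529°, lon -45.1672°, h 999.0 m

λ = atan2(Y, X) = -45.16720010°; p = √(X²+Y²) = 5823950.1 m.
Bowring's method on WGS84 (a = 6378137 m, b = 6356752.314 m) gives φ = -24.15290024°, h = 999.035 m.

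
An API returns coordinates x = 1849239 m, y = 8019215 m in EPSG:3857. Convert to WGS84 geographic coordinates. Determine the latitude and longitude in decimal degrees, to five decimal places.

R = 6378137 m. λ = x/R = 16.61199658°.
φ = 2·arctan(exp(y/R)) − 90° = 2·arctan(3.51591) − 90° = 58.24619871°.

lat 58.24620°, lon 16.61200°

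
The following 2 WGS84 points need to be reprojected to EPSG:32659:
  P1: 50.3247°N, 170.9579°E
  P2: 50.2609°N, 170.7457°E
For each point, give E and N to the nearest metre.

UTM zone 59N: λ₀ = 171°, k₀ = 0.9996.
P1 (50.3247°, 170.9579°) → (497003.186, 5574734.196) m.
P2 (50.2609°, 170.7457°) → (481873.891, 5567670.345) m.

P1: E 497003 m, N 5574734 m; P2: E 481874 m, N 5567670 m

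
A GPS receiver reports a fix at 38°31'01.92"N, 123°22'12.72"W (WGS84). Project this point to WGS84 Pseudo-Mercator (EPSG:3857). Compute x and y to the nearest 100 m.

x -13733500 m, y 4652700 m

Web Mercator is spherical with R = a = 6378137 m.
x = R·λ = 6378137 × -2.153216189 = -13733507.843 m.
y = R·ln tan(π/4 + φ/2) = 6378137 × 0.729483968 = 4652748.686 m.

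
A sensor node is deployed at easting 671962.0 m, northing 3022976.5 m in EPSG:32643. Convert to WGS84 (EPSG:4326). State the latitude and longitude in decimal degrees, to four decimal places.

Zone 43N: λ₀ = 75°, k₀ = 0.9996, false easting 500000 m.
Meridian distance M = (N − FN)/k₀ = 3024186.2 m.
Inverse transverse Mercator on WGS84 gives φ = 27.31909967°, λ = 76.73800021°.

lat 27.3191°, lon 76.7380°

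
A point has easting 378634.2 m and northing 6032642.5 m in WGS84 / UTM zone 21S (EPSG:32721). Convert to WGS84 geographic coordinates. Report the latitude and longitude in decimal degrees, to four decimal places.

lat -35.8429°, lon -58.3439°

Zone 21S: λ₀ = -57°, k₀ = 0.9996, false easting 500000 m, false northing 10000000 m.
Meridian distance M = (N − FN)/k₀ = -3968945.1 m.
Inverse transverse Mercator on WGS84 gives φ = -35.84289958°, λ = -58.34389984°.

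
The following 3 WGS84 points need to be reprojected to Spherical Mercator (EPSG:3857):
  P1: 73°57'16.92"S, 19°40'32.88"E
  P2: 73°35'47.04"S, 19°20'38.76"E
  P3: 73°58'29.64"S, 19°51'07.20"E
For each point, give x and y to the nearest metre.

Web Mercator: x = R·λ, y = R·ln tan(π/4+φ/2), R = 6378137 m.
P1 (-73.9547°, 19.6758°) → (2190300.037, -12497275.432) m.
P2 (-73.5964°, 19.3441°) → (2153375.362, -12354515.054) m.
P3 (-73.9749°, 19.8520°) → (2209914.531, -12505416.008) m.

P1: x 2190300 m, y -12497275 m; P2: x 2153375 m, y -12354515 m; P3: x 2209915 m, y -12505416 m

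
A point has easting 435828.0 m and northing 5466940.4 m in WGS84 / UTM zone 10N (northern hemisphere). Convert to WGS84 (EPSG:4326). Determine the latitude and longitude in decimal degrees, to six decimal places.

lat 49.351800°, lon -123.883601°

Zone 10N: λ₀ = -123°, k₀ = 0.9996, false easting 500000 m.
Meridian distance M = (N − FN)/k₀ = 5469128.1 m.
Inverse transverse Mercator on WGS84 gives φ = 49.35180034°, λ = -123.88360066°.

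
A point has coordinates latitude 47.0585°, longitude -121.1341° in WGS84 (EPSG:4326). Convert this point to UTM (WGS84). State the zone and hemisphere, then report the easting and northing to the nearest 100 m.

Zone 10N: E 641700 m, N 5213400 m

Longitude -121.1341° lies in the 6° band [-126°, -120°), giving zone 10; latitude is north of the equator, so 10N.
Zone 10 central meridian λ₀ = 6×10 − 183 = -123°; Δλ = +1.8659°.
Transverse Mercator on WGS84 with k₀ = 0.9996 gives E = 641699.448 m, N = 5213354.383 m.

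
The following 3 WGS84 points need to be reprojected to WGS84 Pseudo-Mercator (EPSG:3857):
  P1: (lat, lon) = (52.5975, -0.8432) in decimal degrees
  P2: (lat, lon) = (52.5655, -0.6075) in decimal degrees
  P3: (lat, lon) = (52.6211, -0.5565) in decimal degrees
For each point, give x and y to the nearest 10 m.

P1: x -93860 m, y 6908890 m; P2: x -67630 m, y 6903030 m; P3: x -61950 m, y 6913220 m

Web Mercator: x = R·λ, y = R·ln tan(π/4+φ/2), R = 6378137 m.
P1 (52.5975°, -0.8432°) → (-93864.595, 6908890.602) m.
P2 (52.5655°, -0.6075°) → (-67626.591, 6903028.136) m.
P3 (52.6211°, -0.5565°) → (-61949.297, 6913216.915) m.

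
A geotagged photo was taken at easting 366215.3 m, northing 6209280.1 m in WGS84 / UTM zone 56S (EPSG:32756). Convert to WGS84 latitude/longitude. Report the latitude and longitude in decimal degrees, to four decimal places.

lat -34.2490°, lon 151.5471°

Zone 56S: λ₀ = 153°, k₀ = 0.9996, false easting 500000 m, false northing 10000000 m.
Meridian distance M = (N − FN)/k₀ = -3792236.8 m.
Inverse transverse Mercator on WGS84 gives φ = -34.24899983°, λ = 151.54710009°.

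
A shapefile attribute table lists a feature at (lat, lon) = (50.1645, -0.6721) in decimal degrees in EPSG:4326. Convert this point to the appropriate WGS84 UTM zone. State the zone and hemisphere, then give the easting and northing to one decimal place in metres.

Zone 30N: E 666255.7 m, N 5559515.0 m

Longitude -0.6721° lies in the 6° band [-6°, 0°), giving zone 30; latitude is north of the equator, so 30N.
Zone 30 central meridian λ₀ = 6×30 − 183 = -3°; Δλ = +2.3279°.
Transverse Mercator on WGS84 with k₀ = 0.9996 gives E = 666255.676 m, N = 5559514.973 m.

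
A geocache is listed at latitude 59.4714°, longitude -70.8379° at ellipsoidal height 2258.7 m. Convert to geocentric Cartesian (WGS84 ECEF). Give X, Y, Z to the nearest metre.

X 1066496 m, Y -3069094 m, Z 5472743 m

WGS84: a = 6378137 m, e² = 0.006694380; N(φ) = a/√(1−e²sin²φ) = 6394036.410 m.
X = (N+h)·cosφ·cosλ = 1066495.893 m; Y = (N+h)·cosφ·sinλ = -3069094.280 m; Z = (N(1−e²)+h)·sinφ = 5472742.810 m.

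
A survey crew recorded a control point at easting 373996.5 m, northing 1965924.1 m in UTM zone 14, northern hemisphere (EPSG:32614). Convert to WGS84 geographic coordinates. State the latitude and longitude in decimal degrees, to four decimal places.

Zone 14N: λ₀ = -99°, k₀ = 0.9996, false easting 500000 m.
Meridian distance M = (N − FN)/k₀ = 1966710.8 m.
Inverse transverse Mercator on WGS84 gives φ = 17.77709959°, λ = -100.18870042°.

lat 17.7771°, lon -100.1887°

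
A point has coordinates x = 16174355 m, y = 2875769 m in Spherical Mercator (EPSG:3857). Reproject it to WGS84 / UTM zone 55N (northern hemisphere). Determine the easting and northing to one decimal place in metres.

Web Mercator inverse (R = 6378137 m) → φ = 25.00019845°, λ = 145.29670307°.
UTM 55N forward: E = 328104.688 m, N = 2766049.759 m.

E 328104.7 m, N 2766049.8 m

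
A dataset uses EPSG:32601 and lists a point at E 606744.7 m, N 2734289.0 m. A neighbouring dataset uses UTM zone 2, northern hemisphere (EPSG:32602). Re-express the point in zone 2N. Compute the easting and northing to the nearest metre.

E -492 m, N 2742924 m

UTM 1N → geographic: φ = 24.71939960°, λ = -175.94459961°.
UTM 2N (λ₀ = -171°) forward: E = -492.018 m, N = 2742923.864 m.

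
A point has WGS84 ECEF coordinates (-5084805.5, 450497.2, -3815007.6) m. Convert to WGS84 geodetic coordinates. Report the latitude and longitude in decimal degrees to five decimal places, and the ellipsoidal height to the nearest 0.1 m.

lat -36.95720°, lon 174.93700°, h 2343.4 m

λ = atan2(Y, X) = 174.93700014°; p = √(X²+Y²) = 5104722.8 m.
Bowring's method on WGS84 (a = 6378137 m, b = 6356752.314 m) gives φ = -36.95719999°, h = 2343.388 m.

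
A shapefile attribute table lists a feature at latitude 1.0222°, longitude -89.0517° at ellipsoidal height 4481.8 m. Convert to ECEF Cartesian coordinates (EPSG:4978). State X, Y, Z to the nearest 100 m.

X 105600 m, Y -6380700 m, Z 113100 m

WGS84: a = 6378137 m, e² = 0.006694380; N(φ) = a/√(1−e²sin²φ) = 6378143.794 m.
X = (N+h)·cosφ·cosλ = 105616.930 m; Y = (N+h)·cosφ·sinλ = -6380735.800 m; Z = (N(1−e²)+h)·sinφ = 113103.104 m.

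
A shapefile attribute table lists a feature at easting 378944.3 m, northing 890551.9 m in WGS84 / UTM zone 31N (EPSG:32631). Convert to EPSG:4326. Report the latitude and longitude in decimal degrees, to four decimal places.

Zone 31N: λ₀ = 3°, k₀ = 0.9996, false easting 500000 m.
Meridian distance M = (N − FN)/k₀ = 890908.3 m.
Inverse transverse Mercator on WGS84 gives φ = 8.05510009°, λ = 1.90139992°.

lat 8.0551°, lon 1.9014°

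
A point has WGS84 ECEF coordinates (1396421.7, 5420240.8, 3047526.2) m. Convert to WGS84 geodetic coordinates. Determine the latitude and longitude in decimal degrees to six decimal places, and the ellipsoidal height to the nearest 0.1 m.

lat 28.728900°, lon 75.553000°, h -126.8 m

λ = atan2(Y, X) = 75.55299963°; p = √(X²+Y²) = 5597231.8 m.
Bowring's method on WGS84 (a = 6378137 m, b = 6356752.314 m) gives φ = 28.72890004°, h = -126.840 m.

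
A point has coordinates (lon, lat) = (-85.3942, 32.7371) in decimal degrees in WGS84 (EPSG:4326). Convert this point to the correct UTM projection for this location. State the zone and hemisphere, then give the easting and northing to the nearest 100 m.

Zone 16N: E 650500 m, N 3623300 m

Longitude -85.3942° lies in the 6° band [-90°, -84°), giving zone 16; latitude is north of the equator, so 16N.
Zone 16 central meridian λ₀ = 6×16 − 183 = -87°; Δλ = +1.6058°.
Transverse Mercator on WGS84 with k₀ = 0.9996 gives E = 650458.685 m, N = 3623282.820 m.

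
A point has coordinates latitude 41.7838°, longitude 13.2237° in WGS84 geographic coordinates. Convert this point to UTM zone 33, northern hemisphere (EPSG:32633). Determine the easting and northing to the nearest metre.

E 352391 m, N 4627297 m

Zone 33 central meridian λ₀ = 6×33 − 183 = 15°; Δλ = -1.7763°.
Transverse Mercator on WGS84 with k₀ = 0.9996 gives E = 352391.456 m, N = 4627297.111 m.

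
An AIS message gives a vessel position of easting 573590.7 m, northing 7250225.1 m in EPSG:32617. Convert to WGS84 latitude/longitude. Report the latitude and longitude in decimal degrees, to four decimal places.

lat 65.3665°, lon -79.4176°

Zone 17N: λ₀ = -81°, k₀ = 0.9996, false easting 500000 m.
Meridian distance M = (N − FN)/k₀ = 7253126.4 m.
Inverse transverse Mercator on WGS84 gives φ = 65.36650001°, λ = -79.41759925°.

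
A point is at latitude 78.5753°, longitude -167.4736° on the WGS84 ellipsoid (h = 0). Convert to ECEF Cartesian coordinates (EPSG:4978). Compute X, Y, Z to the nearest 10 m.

X -1237290 m, Y -274900 m, Z 6229980 m

WGS84: a = 6378137 m, e² = 0.006694380; N(φ) = a/√(1−e²sin²φ) = 6398747.676 m.
X = (N+h)·cosφ·cosλ = -1237292.909 m; Y = (N+h)·cosφ·sinλ = -274899.419 m; Z = (N(1−e²)+h)·sinφ = 6229975.187 m.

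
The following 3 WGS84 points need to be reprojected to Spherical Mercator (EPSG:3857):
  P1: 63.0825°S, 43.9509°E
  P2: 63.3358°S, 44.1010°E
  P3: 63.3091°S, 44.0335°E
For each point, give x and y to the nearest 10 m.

Web Mercator: x = R·λ, y = R·ln tan(π/4+φ/2), R = 6378137 m.
P1 (-63.0825°, 43.9509°) → (4892591.808, -9120508.737) m.
P2 (-63.3358°, 44.1010°) → (4909300.863, -9183067.515) m.
P3 (-63.3091°, 44.0335°) → (4901786.798, -9176447.389) m.

P1: x 4892590 m, y -9120510 m; P2: x 4909300 m, y -9183070 m; P3: x 4901790 m, y -9176450 m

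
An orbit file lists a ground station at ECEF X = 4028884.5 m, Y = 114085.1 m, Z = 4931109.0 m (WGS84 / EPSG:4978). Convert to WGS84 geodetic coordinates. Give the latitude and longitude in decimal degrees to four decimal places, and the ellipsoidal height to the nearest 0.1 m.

lat 50.9271°, lon 1.6220°, h 3441.9 m

λ = atan2(Y, X) = 1.62199946°; p = √(X²+Y²) = 4030499.4 m.
Bowring's method on WGS84 (a = 6378137 m, b = 6356752.314 m) gives φ = 50.92710058°, h = 3441.903 m.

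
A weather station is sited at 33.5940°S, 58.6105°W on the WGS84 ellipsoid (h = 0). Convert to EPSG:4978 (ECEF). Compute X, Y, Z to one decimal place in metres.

X 2770057.7 m, Y -4539953.7 m, Z -3509023.6 m

WGS84: a = 6378137 m, e² = 0.006694380; N(φ) = a/√(1−e²sin²φ) = 6384682.917 m.
X = (N+h)·cosφ·cosλ = 2770057.743 m; Y = (N+h)·cosφ·sinλ = -4539953.738 m; Z = (N(1−e²)+h)·sinφ = -3509023.605 m.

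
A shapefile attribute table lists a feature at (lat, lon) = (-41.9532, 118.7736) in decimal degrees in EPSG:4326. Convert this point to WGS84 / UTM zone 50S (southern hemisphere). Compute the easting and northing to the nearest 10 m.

Zone 50 central meridian λ₀ = 6×50 − 183 = 117°; Δλ = +1.7736°.
Transverse Mercator on WGS84 with k₀ = 0.9996 gives E = 646995.449 m, N = 5353898.667 m.

E 647000 m, N 5353900 m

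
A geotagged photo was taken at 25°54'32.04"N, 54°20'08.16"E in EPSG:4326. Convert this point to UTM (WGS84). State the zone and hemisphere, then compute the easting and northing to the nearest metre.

Longitude 54.3356° lies in the 6° band [54°, 60°), giving zone 40; latitude is north of the equator, so 40N.
Zone 40 central meridian λ₀ = 6×40 − 183 = 57°; Δλ = -2.6644°.
Transverse Mercator on WGS84 with k₀ = 0.9996 gives E = 233087.853 m, N = 2868308.129 m.

Zone 40N: E 233088 m, N 2868308 m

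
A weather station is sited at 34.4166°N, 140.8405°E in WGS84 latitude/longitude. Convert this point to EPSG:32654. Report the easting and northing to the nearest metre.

E 485343 m, N 3808361 m

Zone 54 central meridian λ₀ = 6×54 − 183 = 141°; Δλ = -0.1595°.
Transverse Mercator on WGS84 with k₀ = 0.9996 gives E = 485342.809 m, N = 3808360.860 m.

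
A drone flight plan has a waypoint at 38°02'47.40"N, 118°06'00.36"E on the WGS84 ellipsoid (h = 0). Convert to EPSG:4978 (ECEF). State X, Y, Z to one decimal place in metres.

WGS84: a = 6378137 m, e² = 0.006694380; N(φ) = a/√(1−e²sin²φ) = 6386261.354 m.
X = (N+h)·cosφ·cosλ = -2368844.258 m; Y = (N+h)·cosφ·sinλ = 4436432.427 m; Z = (N(1−e²)+h)·sinφ = 3909509.883 m.

X -2368844.3 m, Y 4436432.4 m, Z 3909509.9 m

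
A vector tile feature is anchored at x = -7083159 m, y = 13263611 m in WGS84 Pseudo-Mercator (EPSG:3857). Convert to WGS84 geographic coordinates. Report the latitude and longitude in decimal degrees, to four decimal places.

R = 6378137 m. λ = x/R = -63.62909990°.
φ = 2·arctan(exp(y/R)) − 90° = 2·arctan(8.00081) − 90° = 75.75140003°.

lat 75.7514°, lon -63.6291°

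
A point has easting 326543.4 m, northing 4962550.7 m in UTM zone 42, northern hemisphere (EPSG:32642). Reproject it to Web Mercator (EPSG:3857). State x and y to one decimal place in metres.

x 7436921.3 m, y 5589353.1 m

Unproject from UTM 42N (λ₀ = 69°) → φ = 44.79530025°, λ = 66.80700044°.
Web Mercator (R = 6378137 m): x = 7436921.270 m, y = 5589353.061 m.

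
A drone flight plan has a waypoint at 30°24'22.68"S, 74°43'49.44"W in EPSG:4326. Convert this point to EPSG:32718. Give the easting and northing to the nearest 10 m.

E 525900 m, N 6636160 m

Zone 18 central meridian λ₀ = 6×18 − 183 = -75°; Δλ = +0.2696°.
Transverse Mercator on WGS84 with k₀ = 0.9996 gives E = 525895.768 m, N = 6636161.085 m.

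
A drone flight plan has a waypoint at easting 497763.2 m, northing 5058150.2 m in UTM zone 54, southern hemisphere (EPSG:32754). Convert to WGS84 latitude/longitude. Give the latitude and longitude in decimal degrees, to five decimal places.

lat -44.63000°, lon 140.97180°

Zone 54S: λ₀ = 141°, k₀ = 0.9996, false easting 500000 m, false northing 10000000 m.
Meridian distance M = (N − FN)/k₀ = -4943827.3 m.
Inverse transverse Mercator on WGS84 gives φ = -44.62999988°, λ = 140.97180062°.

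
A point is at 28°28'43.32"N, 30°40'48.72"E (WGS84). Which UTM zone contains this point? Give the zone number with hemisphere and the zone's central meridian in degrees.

UTM zone = ⌊(λ + 180)/6⌋ + 1; 30.6802° ∈ [30°, 36°) → zone 36.
Hemisphere: N (φ ≥ 0).
Central meridian λ₀ = 6×36 − 183 = 33°.

Zone 36N, central meridian 33°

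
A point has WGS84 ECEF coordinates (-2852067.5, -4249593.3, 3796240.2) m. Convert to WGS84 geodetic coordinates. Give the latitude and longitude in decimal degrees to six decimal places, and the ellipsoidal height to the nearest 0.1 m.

lat 36.750500°, lon -123.867100°, h 1664.9 m

λ = atan2(Y, X) = -123.86709972°; p = √(X²+Y²) = 5117942.2 m.
Bowring's method on WGS84 (a = 6378137 m, b = 6356752.314 m) gives φ = 36.75049978°, h = 1664.897 m.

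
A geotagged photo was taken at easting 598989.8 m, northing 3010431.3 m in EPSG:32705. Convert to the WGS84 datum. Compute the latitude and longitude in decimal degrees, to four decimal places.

Zone 5S: λ₀ = -153°, k₀ = 0.9996, false easting 500000 m, false northing 10000000 m.
Meridian distance M = (N − FN)/k₀ = -6992365.6 m.
Inverse transverse Mercator on WGS84 gives φ = -63.02219996°, λ = -151.04400081°.

lat -63.0222°, lon -151.0440°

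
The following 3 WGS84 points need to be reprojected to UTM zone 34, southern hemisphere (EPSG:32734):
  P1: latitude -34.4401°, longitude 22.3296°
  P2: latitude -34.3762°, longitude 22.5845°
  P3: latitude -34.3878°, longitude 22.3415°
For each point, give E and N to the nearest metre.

P1: E 622153 m, N 6188243 m; P2: E 645684 m, N 6194993 m; P3: E 623323 m, N 6194029 m

UTM zone 34S: λ₀ = 21°, k₀ = 0.9996.
P1 (-34.4401°, 22.3296°) → (622152.816, 6188243.205) m.
P2 (-34.3762°, 22.5845°) → (645683.718, 6194992.868) m.
P3 (-34.3878°, 22.3415°) → (623322.925, 6194028.680) m.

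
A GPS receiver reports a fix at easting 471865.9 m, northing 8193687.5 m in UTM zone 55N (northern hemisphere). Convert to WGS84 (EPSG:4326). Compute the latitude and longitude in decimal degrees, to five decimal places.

lat 73.83360°, lon 146.09470°

Zone 55N: λ₀ = 147°, k₀ = 0.9996, false easting 500000 m.
Meridian distance M = (N − FN)/k₀ = 8196966.3 m.
Inverse transverse Mercator on WGS84 gives φ = 73.83359967°, λ = 146.09469916°.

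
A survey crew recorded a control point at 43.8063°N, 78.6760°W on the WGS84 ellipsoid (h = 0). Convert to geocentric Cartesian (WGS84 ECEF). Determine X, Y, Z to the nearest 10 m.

X 905280 m, Y -4520650 m, Z 4392580 m

WGS84: a = 6378137 m, e² = 0.006694380; N(φ) = a/√(1−e²sin²φ) = 6388391.442 m.
X = (N+h)·cosφ·cosλ = 905283.914 m; Y = (N+h)·cosφ·sinλ = -4520647.649 m; Z = (N(1−e²)+h)·sinφ = 4392584.685 m.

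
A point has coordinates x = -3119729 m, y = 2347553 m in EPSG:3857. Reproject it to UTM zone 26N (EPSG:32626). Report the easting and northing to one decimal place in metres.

E 393206.6 m, N 2281293.0 m

Web Mercator inverse (R = 6378137 m) → φ = 20.62780297°, λ = -28.02500243°.
UTM 26N forward: E = 393206.559 m, N = 2281293.024 m.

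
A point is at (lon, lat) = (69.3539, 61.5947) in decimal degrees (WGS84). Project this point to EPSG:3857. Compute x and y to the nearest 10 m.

x 7720440 m, y 8763670 m

Web Mercator is spherical with R = a = 6378137 m.
x = R·λ = 6378137 × 1.210453904 = 7720440.833 m.
y = R·ln tan(π/4 + φ/2) = 6378137 × 1.374017574 = 8763672.325 m.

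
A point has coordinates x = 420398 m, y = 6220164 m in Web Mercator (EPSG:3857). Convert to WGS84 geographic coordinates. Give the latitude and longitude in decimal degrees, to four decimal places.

R = 6378137 m. λ = x/R = 3.77649949°.
φ = 2·arctan(exp(y/R)) − 90° = 2·arctan(2.65178) − 90° = 48.67659836°.

lat 48.6766°, lon 3.7765°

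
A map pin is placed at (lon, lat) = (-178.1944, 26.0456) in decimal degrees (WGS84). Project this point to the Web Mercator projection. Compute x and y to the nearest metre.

Web Mercator is spherical with R = a = 6378137 m.
x = R·λ = 6378137 × -3.110078989 = -19836509.870 m.
y = R·ln tan(π/4 + φ/2) = 6378137 × 0.471098347 = 3004729.796 m.

x -19836510 m, y 3004730 m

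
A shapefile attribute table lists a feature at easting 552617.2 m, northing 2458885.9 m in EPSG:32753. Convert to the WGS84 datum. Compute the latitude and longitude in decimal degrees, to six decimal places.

lat -67.979500°, lon 136.257600°

Zone 53S: λ₀ = 135°, k₀ = 0.9996, false easting 500000 m, false northing 10000000 m.
Meridian distance M = (N − FN)/k₀ = -7544131.8 m.
Inverse transverse Mercator on WGS84 gives φ = -67.97950010°, λ = 136.25760022°.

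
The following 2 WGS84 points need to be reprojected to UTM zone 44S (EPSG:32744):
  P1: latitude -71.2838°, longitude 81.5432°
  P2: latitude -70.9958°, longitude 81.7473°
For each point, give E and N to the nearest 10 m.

UTM zone 44S: λ₀ = 81°, k₀ = 0.9996.
P1 (-71.2838°, 81.5432°) → (519453.767, 2090863.257) m.
P2 (-70.9958°, 81.7473°) → (527159.422, 2122904.191) m.

P1: E 519450 m, N 2090860 m; P2: E 527160 m, N 2122900 m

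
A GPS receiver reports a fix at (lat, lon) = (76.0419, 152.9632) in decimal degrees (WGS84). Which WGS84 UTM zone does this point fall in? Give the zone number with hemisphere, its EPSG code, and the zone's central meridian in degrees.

UTM zone = ⌊(λ + 180)/6⌋ + 1; 152.9632° ∈ [150°, 156°) → zone 56.
Hemisphere: N (φ ≥ 0).
Central meridian λ₀ = 6×56 − 183 = 153°.
EPSG code: 32656.

Zone 56N (EPSG:32656), central meridian 153°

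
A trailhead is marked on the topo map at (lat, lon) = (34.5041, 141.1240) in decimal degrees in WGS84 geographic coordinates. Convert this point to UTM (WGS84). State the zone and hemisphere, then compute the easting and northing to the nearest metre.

Zone 54N: E 511383 m, N 3818059 m

Longitude 141.1240° lies in the 6° band [138°, 144°), giving zone 54; latitude is north of the equator, so 54N.
Zone 54 central meridian λ₀ = 6×54 − 183 = 141°; Δλ = +0.1240°.
Transverse Mercator on WGS84 with k₀ = 0.9996 gives E = 511383.048 m, N = 3818058.863 m.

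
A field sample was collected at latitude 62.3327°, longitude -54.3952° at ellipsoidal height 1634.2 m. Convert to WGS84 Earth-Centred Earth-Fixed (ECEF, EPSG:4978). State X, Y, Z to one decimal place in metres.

X 1729205.4 m, Y -2414901.1 m, Z 5627274.9 m

WGS84: a = 6378137 m, e² = 0.006694380; N(φ) = a/√(1−e²sin²φ) = 6394949.085 m.
X = (N+h)·cosφ·cosλ = 1729205.387 m; Y = (N+h)·cosφ·sinλ = -2414901.078 m; Z = (N(1−e²)+h)·sinφ = 5627274.885 m.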